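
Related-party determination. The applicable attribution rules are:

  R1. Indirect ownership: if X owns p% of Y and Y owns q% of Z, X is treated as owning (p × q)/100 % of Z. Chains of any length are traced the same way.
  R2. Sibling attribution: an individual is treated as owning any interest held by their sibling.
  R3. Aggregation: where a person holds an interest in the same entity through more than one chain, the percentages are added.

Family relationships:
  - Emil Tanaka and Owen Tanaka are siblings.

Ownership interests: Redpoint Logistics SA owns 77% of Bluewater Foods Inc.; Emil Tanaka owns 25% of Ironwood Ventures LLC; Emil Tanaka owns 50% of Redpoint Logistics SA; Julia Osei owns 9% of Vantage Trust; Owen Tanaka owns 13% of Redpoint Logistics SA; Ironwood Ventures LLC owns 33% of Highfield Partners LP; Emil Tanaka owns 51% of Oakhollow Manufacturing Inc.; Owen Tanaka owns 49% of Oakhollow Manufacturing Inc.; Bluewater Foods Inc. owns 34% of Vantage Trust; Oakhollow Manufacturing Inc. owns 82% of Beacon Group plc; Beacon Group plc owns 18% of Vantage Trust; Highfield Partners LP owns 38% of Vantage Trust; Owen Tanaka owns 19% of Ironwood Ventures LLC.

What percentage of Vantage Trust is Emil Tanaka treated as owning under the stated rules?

36.771%

By sibling attribution (R2), Emil Tanaka is treated as also owning Owen Tanaka's interest in Oakhollow Manufacturing Inc, giving 51% + 49% = 100%.
By sibling attribution (R2), Emil Tanaka is treated as also owning Owen Tanaka's interest in Redpoint Logistics SA, giving 50% + 13% = 63%.
By sibling attribution (R2), Emil Tanaka is treated as also owning Owen Tanaka's interest in Ironwood Ventures LLC, giving 25% + 19% = 44%.
Chain via Oakhollow Manufacturing Inc. → Beacon Group plc (R1): 100% × 82% × 18% = 14.76% of Vantage Trust.
Chain via Redpoint Logistics SA → Bluewater Foods Inc. (R1): 63% × 77% × 34% = 16.4934% of Vantage Trust.
Chain via Ironwood Ventures LLC → Highfield Partners LP (R1): 44% × 33% × 38% = 5.5176% of Vantage Trust.
Aggregating (R3): 14.76% + 16.4934% + 5.5176% = 36.771%.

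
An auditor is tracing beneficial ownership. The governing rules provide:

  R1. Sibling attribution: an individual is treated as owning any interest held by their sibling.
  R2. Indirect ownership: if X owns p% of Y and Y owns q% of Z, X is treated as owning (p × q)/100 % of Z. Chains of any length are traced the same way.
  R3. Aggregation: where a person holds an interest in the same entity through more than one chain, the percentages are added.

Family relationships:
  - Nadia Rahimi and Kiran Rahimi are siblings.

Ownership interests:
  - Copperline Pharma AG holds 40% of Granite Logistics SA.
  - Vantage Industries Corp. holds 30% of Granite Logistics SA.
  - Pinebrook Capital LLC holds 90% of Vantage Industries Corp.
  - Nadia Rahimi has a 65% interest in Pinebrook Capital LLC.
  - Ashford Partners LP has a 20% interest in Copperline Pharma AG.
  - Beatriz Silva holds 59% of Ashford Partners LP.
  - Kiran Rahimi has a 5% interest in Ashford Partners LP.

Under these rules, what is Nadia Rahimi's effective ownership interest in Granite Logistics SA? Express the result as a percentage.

By sibling attribution (R1), Nadia Rahimi is treated as owning Kiran Rahimi's 5% interest in Ashford Partners LP.
Chain via Pinebrook Capital LLC → Vantage Industries Corp. (R2): 65% × 90% × 30% = 17.55% of Granite Logistics SA.
Chain via Ashford Partners LP → Copperline Pharma AG (R2): 5% × 20% × 40% = 0.4% of Granite Logistics SA.
Aggregating (R3): 17.55% + 0.4% = 17.95%.

17.95%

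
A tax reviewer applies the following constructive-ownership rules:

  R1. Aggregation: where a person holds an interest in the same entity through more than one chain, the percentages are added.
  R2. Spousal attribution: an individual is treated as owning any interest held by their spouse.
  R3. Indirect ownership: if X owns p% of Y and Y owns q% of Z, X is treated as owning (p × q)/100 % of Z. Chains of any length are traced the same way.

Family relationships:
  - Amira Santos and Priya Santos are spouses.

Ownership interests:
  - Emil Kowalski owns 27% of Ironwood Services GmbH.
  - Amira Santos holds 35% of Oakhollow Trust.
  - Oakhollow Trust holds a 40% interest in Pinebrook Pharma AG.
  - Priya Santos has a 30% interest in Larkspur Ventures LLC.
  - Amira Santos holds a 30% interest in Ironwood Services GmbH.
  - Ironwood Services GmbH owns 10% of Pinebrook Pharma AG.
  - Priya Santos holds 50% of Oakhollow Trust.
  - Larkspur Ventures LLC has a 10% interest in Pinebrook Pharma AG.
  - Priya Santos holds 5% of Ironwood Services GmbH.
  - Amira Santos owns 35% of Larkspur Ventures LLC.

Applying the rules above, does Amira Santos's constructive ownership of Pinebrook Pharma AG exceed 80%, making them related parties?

By spousal attribution (R2), Amira Santos is treated as also owning Priya Santos's interest in Oakhollow Trust, giving 35% + 50% = 85%.
By spousal attribution (R2), Amira Santos is treated as also owning Priya Santos's interest in Larkspur Ventures LLC, giving 35% + 30% = 65%.
By spousal attribution (R2), Amira Santos is treated as also owning Priya Santos's interest in Ironwood Services GmbH, giving 30% + 5% = 35%.
Chain via Oakhollow Trust (R3): 85% × 40% = 34% of Pinebrook Pharma AG.
Chain via Larkspur Ventures LLC (R3): 65% × 10% = 6.5% of Pinebrook Pharma AG.
Chain via Ironwood Services GmbH (R3): 35% × 10% = 3.5% of Pinebrook Pharma AG.
Aggregating (R1): 34% + 6.5% + 3.5% = 44%.
44% does not exceed the 80% threshold, so Amira is not a related party to Pinebrook Pharma AG.

No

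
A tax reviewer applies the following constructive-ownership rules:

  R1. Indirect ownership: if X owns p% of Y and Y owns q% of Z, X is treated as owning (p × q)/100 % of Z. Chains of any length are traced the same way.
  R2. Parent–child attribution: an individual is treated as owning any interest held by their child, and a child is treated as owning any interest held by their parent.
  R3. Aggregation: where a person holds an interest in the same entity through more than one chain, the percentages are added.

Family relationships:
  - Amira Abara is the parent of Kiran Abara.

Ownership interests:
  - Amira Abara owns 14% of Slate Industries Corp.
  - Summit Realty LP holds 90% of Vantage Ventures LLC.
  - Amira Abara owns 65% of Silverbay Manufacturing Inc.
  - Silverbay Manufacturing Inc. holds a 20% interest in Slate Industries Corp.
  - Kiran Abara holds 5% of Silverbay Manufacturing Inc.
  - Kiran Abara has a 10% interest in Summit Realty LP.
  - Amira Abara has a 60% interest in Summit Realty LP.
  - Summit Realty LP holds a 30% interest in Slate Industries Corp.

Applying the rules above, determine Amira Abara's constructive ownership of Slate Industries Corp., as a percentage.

49%

By parent–child attribution (R2), Amira Abara is treated as also owning Kiran Abara's interest in Silverbay Manufacturing Inc, giving 65% + 5% = 70%.
By parent–child attribution (R2), Amira Abara is treated as also owning Kiran Abara's interest in Summit Realty LP, giving 60% + 10% = 70%.
Chain via Silverbay Manufacturing Inc. (R1): 70% × 20% = 14% of Slate Industries Corp.
Chain via Summit Realty LP (R1): 70% × 30% = 21% of Slate Industries Corp.
Direct interest in Slate Industries Corp: 14%.
Aggregating (R3): 14% + 21% + 14% = 49%.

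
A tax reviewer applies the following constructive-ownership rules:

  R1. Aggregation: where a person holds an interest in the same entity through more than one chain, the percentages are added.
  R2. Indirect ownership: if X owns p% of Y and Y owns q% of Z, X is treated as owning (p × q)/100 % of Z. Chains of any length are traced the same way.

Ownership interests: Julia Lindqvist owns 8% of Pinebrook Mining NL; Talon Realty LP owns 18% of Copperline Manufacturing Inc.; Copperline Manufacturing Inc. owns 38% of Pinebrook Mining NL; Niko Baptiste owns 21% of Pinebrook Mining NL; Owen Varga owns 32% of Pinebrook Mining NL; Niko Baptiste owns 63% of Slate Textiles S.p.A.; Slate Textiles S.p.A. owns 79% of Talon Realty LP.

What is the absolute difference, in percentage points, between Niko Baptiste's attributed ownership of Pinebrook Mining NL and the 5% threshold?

19.404268

Chain via Slate Textiles S.p.A. → Talon Realty LP → Copperline Manufacturing Inc. (R2): 63% × 79% × 18% × 38% = 3.404268% of Pinebrook Mining NL.
Direct interest in Pinebrook Mining NL: 21%.
Aggregating (R1): 3.404268% + 21% = 24.404268%.
24.404268% exceeds the 5% threshold by 19.404268 percentage points.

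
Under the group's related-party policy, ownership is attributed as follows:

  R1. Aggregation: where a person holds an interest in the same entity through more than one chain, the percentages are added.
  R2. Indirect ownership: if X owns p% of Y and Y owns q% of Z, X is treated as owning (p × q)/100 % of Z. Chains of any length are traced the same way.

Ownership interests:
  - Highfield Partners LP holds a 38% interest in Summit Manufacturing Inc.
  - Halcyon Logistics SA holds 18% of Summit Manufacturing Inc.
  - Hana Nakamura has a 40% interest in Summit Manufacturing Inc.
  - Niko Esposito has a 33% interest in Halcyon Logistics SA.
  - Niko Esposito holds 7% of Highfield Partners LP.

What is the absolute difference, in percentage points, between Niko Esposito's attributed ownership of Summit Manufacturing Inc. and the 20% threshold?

Chain via Highfield Partners LP (R2): 7% × 38% = 2.66% of Summit Manufacturing Inc.
Chain via Halcyon Logistics SA (R2): 33% × 18% = 5.94% of Summit Manufacturing Inc.
Aggregating (R1): 2.66% + 5.94% = 8.6%.
8.6% falls short of the 20% threshold by 11.4 percentage points.

11.4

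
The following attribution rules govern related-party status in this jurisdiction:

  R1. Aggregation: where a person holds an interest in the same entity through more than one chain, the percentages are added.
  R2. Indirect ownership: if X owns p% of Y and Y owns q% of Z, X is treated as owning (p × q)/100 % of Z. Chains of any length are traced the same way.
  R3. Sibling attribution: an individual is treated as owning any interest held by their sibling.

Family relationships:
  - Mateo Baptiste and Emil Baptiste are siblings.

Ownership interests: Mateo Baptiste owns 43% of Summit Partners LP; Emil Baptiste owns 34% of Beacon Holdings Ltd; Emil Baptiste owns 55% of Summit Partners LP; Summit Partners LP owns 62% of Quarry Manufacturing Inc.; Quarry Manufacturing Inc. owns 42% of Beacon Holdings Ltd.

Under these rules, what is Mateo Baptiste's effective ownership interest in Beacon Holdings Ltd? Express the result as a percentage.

By sibling attribution (R3), Mateo Baptiste is treated as also owning Emil Baptiste's interest in Summit Partners LP, giving 43% + 55% = 98%.
By sibling attribution (R3), Mateo Baptiste is treated as owning Emil Baptiste's 34% interest in Beacon Holdings Ltd.
Chain via Summit Partners LP → Quarry Manufacturing Inc. (R2): 98% × 62% × 42% = 25.5192% of Beacon Holdings Ltd.
Direct interest in Beacon Holdings Ltd: 34%.
Aggregating (R1): 25.5192% + 34% = 59.5192%.

59.5192%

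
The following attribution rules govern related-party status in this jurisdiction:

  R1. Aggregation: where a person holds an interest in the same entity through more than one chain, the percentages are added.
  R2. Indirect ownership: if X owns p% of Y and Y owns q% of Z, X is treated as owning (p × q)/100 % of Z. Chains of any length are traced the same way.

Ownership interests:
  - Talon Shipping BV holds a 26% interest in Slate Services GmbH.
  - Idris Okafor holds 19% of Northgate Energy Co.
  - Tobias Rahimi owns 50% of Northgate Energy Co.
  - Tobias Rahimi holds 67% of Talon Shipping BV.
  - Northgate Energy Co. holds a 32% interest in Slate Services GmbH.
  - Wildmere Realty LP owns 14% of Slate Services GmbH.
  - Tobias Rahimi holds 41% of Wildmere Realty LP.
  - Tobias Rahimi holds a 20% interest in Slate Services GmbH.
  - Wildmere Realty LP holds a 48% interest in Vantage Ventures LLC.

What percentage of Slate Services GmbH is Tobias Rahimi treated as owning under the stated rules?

59.16%

Chain via Wildmere Realty LP (R2): 41% × 14% = 5.74% of Slate Services GmbH.
Chain via Talon Shipping BV (R2): 67% × 26% = 17.42% of Slate Services GmbH.
Chain via Northgate Energy Co. (R2): 50% × 32% = 16% of Slate Services GmbH.
Direct interest in Slate Services GmbH: 20%.
Aggregating (R1): 5.74% + 17.42% + 16% + 20% = 59.16%.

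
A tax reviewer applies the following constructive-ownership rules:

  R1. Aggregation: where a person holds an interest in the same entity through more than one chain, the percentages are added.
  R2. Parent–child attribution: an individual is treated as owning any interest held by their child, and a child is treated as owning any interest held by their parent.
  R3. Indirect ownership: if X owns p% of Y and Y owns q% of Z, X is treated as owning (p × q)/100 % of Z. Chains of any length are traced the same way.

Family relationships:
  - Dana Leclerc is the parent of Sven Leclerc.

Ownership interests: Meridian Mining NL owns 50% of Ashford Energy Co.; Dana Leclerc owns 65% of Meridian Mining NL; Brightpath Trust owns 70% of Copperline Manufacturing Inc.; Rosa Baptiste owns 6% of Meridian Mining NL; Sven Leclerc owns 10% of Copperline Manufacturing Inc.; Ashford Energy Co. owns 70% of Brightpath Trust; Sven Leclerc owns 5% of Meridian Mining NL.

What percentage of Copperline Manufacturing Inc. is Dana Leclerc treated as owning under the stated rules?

By parent–child attribution (R2), Dana Leclerc is treated as also owning Sven Leclerc's interest in Meridian Mining NL, giving 65% + 5% = 70%.
By parent–child attribution (R2), Dana Leclerc is treated as owning Sven Leclerc's 10% interest in Copperline Manufacturing Inc.
Chain via Meridian Mining NL → Ashford Energy Co. → Brightpath Trust (R3): 70% × 50% × 70% × 70% = 17.15% of Copperline Manufacturing Inc.
Direct interest in Copperline Manufacturing Inc: 10%.
Aggregating (R1): 17.15% + 10% = 27.15%.

27.15%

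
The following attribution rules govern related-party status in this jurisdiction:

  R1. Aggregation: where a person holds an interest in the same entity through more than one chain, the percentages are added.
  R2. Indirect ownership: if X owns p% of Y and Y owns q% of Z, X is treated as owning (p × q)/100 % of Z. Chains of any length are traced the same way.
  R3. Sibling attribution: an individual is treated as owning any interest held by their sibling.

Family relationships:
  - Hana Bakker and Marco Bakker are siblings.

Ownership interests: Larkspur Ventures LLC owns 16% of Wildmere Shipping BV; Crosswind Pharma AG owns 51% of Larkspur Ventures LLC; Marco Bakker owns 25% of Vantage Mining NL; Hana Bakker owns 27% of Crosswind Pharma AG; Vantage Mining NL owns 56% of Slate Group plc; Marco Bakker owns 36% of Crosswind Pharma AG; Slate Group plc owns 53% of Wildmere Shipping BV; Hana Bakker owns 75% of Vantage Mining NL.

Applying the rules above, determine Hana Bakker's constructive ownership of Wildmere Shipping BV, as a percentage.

34.8208%

By sibling attribution (R3), Hana Bakker is treated as also owning Marco Bakker's interest in Crosswind Pharma AG, giving 27% + 36% = 63%.
By sibling attribution (R3), Hana Bakker is treated as also owning Marco Bakker's interest in Vantage Mining NL, giving 75% + 25% = 100%.
Chain via Crosswind Pharma AG → Larkspur Ventures LLC (R2): 63% × 51% × 16% = 5.1408% of Wildmere Shipping BV.
Chain via Vantage Mining NL → Slate Group plc (R2): 100% × 56% × 53% = 29.68% of Wildmere Shipping BV.
Aggregating (R1): 5.1408% + 29.68% = 34.8208%.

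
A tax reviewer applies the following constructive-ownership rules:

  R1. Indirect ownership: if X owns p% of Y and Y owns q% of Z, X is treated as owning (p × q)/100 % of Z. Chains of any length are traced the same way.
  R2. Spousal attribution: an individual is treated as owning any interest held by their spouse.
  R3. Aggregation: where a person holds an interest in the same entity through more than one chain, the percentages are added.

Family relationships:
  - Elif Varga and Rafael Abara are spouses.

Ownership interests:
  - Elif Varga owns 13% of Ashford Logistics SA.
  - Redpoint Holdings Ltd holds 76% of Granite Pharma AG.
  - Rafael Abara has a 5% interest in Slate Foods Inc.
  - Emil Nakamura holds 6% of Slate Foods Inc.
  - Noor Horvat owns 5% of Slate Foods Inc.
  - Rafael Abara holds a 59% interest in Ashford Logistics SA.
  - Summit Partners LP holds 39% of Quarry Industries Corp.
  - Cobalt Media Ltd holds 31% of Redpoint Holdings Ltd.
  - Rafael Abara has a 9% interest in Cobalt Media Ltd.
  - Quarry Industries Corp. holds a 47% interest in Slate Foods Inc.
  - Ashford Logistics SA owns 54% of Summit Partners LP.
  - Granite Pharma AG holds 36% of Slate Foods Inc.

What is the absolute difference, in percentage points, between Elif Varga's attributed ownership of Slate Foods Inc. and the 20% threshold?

7.109952

By spousal attribution (R2), Elif Varga is treated as also owning Rafael Abara's interest in Ashford Logistics SA, giving 13% + 59% = 72%.
By spousal attribution (R2), Elif Varga is treated as owning Rafael Abara's 9% interest in Cobalt Media Ltd.
By spousal attribution (R2), Elif Varga is treated as owning Rafael Abara's 5% interest in Slate Foods Inc.
Chain via Ashford Logistics SA → Summit Partners LP → Quarry Industries Corp. (R1): 72% × 54% × 39% × 47% = 7.126704% of Slate Foods Inc.
Chain via Cobalt Media Ltd → Redpoint Holdings Ltd → Granite Pharma AG (R1): 9% × 31% × 76% × 36% = 0.763344% of Slate Foods Inc.
Direct interest in Slate Foods Inc: 5%.
Aggregating (R3): 7.126704% + 0.763344% + 5% = 12.890048%.
12.890048% falls short of the 20% threshold by 7.109952 percentage points.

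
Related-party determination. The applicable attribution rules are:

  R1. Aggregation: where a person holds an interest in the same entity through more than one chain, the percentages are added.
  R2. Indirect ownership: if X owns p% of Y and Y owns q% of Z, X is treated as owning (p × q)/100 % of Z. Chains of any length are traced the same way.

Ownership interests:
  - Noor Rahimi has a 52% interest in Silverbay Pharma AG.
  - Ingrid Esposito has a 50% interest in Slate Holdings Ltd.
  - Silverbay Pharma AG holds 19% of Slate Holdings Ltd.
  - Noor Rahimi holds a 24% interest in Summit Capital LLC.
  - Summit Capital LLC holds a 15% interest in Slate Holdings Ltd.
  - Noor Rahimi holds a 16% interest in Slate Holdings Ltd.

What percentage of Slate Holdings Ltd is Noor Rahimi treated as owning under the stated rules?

29.48%

Chain via Summit Capital LLC (R2): 24% × 15% = 3.6% of Slate Holdings Ltd.
Chain via Silverbay Pharma AG (R2): 52% × 19% = 9.88% of Slate Holdings Ltd.
Direct interest in Slate Holdings Ltd: 16%.
Aggregating (R1): 3.6% + 9.88% + 16% = 29.48%.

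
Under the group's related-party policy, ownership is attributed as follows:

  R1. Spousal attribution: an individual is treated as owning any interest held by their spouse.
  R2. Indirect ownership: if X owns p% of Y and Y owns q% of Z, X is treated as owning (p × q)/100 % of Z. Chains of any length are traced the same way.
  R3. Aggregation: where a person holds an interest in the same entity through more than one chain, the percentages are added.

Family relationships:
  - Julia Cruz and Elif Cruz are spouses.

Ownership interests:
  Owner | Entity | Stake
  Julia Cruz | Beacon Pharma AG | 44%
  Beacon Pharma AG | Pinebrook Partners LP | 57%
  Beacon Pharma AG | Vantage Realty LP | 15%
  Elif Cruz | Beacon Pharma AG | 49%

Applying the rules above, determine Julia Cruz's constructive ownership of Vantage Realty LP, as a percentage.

By spousal attribution (R1), Julia Cruz is treated as also owning Elif Cruz's interest in Beacon Pharma AG, giving 44% + 49% = 93%.
Chain via Beacon Pharma AG (R2): 93% × 15% = 13.95% of Vantage Realty LP.

13.95%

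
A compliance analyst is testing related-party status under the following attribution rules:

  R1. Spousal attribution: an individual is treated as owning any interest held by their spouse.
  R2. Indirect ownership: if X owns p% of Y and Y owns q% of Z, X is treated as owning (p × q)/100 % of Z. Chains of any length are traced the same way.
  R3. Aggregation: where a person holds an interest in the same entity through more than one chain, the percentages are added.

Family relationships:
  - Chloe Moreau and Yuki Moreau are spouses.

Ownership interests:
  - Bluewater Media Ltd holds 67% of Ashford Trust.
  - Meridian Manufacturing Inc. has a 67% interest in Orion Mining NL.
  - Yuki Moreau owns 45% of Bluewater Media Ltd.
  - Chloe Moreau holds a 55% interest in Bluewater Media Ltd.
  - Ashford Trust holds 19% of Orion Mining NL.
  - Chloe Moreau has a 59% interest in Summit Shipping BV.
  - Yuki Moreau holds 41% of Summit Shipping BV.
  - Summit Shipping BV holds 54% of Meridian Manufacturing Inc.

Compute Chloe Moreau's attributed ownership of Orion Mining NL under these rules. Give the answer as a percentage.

48.91%

By spousal attribution (R1), Chloe Moreau is treated as also owning Yuki Moreau's interest in Summit Shipping BV, giving 59% + 41% = 100%.
By spousal attribution (R1), Chloe Moreau is treated as also owning Yuki Moreau's interest in Bluewater Media Ltd, giving 55% + 45% = 100%.
Chain via Summit Shipping BV → Meridian Manufacturing Inc. (R2): 100% × 54% × 67% = 36.18% of Orion Mining NL.
Chain via Bluewater Media Ltd → Ashford Trust (R2): 100% × 67% × 19% = 12.73% of Orion Mining NL.
Aggregating (R3): 36.18% + 12.73% = 48.91%.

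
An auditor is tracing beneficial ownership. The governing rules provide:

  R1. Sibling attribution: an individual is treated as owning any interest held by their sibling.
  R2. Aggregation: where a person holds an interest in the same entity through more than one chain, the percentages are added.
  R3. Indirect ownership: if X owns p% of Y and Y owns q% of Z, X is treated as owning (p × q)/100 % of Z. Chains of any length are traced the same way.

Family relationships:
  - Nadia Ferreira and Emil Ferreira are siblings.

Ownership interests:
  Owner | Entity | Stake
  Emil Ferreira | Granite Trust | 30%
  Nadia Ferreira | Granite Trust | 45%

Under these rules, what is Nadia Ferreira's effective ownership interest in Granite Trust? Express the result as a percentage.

75%

By sibling attribution (R1), Nadia Ferreira is treated as also owning Emil Ferreira's interest in Granite Trust, giving 45% + 30% = 75%.
Direct interest in Granite Trust: 75%.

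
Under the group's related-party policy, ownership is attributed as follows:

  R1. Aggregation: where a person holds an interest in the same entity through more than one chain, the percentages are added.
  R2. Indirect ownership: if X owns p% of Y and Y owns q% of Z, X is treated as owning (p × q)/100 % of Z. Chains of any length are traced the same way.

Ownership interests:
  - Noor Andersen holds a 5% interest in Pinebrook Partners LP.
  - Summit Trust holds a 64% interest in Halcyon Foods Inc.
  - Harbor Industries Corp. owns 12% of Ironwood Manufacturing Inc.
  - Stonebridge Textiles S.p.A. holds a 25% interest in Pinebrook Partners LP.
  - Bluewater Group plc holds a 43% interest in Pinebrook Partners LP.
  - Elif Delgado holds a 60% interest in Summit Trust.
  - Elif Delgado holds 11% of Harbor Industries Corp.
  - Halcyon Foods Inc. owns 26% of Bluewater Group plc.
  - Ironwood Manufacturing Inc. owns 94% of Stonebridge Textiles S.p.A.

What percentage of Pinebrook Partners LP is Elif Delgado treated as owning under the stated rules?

4.60332%

Chain via Summit Trust → Halcyon Foods Inc. → Bluewater Group plc (R2): 60% × 64% × 26% × 43% = 4.29312% of Pinebrook Partners LP.
Chain via Harbor Industries Corp. → Ironwood Manufacturing Inc. → Stonebridge Textiles S.p.A. (R2): 11% × 12% × 94% × 25% = 0.3102% of Pinebrook Partners LP.
Aggregating (R1): 4.29312% + 0.3102% = 4.60332%.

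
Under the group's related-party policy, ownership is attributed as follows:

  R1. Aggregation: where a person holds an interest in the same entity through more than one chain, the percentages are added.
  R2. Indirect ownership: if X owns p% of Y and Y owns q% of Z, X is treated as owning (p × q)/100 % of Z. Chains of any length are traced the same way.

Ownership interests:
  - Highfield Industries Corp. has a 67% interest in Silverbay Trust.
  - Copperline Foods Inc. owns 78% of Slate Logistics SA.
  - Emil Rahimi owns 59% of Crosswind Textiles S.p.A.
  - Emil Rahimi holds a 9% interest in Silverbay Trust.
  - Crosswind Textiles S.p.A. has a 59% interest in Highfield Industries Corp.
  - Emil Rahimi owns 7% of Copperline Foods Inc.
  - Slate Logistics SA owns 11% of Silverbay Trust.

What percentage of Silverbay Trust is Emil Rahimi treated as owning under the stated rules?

Chain via Crosswind Textiles S.p.A. → Highfield Industries Corp. (R2): 59% × 59% × 67% = 23.3227% of Silverbay Trust.
Chain via Copperline Foods Inc. → Slate Logistics SA (R2): 7% × 78% × 11% = 0.6006% of Silverbay Trust.
Direct interest in Silverbay Trust: 9%.
Aggregating (R1): 23.3227% + 0.6006% + 9% = 32.9233%.

32.9233%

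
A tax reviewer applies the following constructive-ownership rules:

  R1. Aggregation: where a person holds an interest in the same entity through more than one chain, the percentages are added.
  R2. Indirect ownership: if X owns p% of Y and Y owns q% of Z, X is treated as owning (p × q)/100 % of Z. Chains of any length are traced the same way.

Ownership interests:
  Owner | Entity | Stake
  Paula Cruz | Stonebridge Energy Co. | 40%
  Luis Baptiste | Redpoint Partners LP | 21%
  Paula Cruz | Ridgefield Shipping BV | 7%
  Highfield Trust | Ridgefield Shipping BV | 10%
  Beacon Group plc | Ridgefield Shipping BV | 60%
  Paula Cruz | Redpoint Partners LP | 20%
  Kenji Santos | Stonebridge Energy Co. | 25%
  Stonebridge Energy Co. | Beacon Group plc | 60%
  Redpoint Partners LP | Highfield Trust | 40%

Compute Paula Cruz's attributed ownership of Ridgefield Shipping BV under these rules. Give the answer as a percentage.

22.2%

Chain via Redpoint Partners LP → Highfield Trust (R2): 20% × 40% × 10% = 0.8% of Ridgefield Shipping BV.
Chain via Stonebridge Energy Co. → Beacon Group plc (R2): 40% × 60% × 60% = 14.4% of Ridgefield Shipping BV.
Direct interest in Ridgefield Shipping BV: 7%.
Aggregating (R1): 0.8% + 14.4% + 7% = 22.2%.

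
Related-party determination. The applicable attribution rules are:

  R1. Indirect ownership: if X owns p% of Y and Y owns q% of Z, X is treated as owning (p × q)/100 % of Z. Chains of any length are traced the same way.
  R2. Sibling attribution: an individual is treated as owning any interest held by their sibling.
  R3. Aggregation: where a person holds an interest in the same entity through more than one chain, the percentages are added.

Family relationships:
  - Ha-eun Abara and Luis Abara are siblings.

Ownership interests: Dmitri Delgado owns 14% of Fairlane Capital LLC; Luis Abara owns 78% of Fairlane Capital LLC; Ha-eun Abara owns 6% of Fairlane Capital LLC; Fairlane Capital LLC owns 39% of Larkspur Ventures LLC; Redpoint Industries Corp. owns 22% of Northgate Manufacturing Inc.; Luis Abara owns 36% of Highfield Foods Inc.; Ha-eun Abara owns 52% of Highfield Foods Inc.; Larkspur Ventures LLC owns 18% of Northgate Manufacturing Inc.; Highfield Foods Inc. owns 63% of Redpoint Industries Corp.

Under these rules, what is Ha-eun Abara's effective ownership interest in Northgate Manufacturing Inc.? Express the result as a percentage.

18.0936%

By sibling attribution (R2), Ha-eun Abara is treated as also owning Luis Abara's interest in Highfield Foods Inc, giving 52% + 36% = 88%.
By sibling attribution (R2), Ha-eun Abara is treated as also owning Luis Abara's interest in Fairlane Capital LLC, giving 6% + 78% = 84%.
Chain via Highfield Foods Inc. → Redpoint Industries Corp. (R1): 88% × 63% × 22% = 12.1968% of Northgate Manufacturing Inc.
Chain via Fairlane Capital LLC → Larkspur Ventures LLC (R1): 84% × 39% × 18% = 5.8968% of Northgate Manufacturing Inc.
Aggregating (R3): 12.1968% + 5.8968% = 18.0936%.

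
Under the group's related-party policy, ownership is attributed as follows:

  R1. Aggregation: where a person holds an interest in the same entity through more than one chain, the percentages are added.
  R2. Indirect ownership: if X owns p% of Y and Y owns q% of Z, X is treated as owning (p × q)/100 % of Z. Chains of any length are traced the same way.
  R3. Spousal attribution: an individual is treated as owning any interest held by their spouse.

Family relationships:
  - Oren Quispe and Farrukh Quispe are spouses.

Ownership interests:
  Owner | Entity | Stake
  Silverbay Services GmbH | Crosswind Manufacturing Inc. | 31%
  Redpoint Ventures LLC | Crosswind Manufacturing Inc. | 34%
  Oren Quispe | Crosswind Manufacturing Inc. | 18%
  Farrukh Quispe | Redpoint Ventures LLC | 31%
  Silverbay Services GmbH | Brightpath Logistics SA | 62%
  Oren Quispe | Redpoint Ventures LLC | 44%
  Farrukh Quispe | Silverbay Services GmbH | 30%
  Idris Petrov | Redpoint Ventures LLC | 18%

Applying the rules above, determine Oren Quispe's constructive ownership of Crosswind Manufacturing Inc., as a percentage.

By spousal attribution (R3), Oren Quispe is treated as also owning Farrukh Quispe's interest in Redpoint Ventures LLC, giving 44% + 31% = 75%.
By spousal attribution (R3), Oren Quispe is treated as owning Farrukh Quispe's 30% interest in Silverbay Services GmbH.
Chain via Redpoint Ventures LLC (R2): 75% × 34% = 25.5% of Crosswind Manufacturing Inc.
Direct interest in Crosswind Manufacturing Inc: 18%.
Chain via Silverbay Services GmbH (R2): 30% × 31% = 9.3% of Crosswind Manufacturing Inc.
Aggregating (R1): 25.5% + 18% + 9.3% = 52.8%.

52.8%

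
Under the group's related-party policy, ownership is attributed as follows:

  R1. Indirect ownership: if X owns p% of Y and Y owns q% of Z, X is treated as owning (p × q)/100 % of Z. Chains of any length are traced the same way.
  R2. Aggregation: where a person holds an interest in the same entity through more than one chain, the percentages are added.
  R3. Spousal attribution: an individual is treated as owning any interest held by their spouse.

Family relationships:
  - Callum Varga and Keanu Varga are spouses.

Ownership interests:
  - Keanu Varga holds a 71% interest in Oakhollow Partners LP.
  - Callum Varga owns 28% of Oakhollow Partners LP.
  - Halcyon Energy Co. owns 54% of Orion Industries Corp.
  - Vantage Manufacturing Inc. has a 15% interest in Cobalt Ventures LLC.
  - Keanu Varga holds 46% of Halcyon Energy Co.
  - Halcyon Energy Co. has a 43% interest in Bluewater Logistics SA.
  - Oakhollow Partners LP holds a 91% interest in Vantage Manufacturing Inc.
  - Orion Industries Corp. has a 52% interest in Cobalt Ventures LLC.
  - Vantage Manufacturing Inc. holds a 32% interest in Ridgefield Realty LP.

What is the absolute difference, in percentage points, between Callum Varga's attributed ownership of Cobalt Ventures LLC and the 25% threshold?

By spousal attribution (R3), Callum Varga is treated as also owning Keanu Varga's interest in Oakhollow Partners LP, giving 28% + 71% = 99%.
By spousal attribution (R3), Callum Varga is treated as owning Keanu Varga's 46% interest in Halcyon Energy Co.
Chain via Oakhollow Partners LP → Vantage Manufacturing Inc. (R1): 99% × 91% × 15% = 13.5135% of Cobalt Ventures LLC.
Chain via Halcyon Energy Co. → Orion Industries Corp. (R1): 46% × 54% × 52% = 12.9168% of Cobalt Ventures LLC.
Aggregating (R2): 13.5135% + 12.9168% = 26.4303%.
26.4303% exceeds the 25% threshold by 1.4303 percentage points.

1.4303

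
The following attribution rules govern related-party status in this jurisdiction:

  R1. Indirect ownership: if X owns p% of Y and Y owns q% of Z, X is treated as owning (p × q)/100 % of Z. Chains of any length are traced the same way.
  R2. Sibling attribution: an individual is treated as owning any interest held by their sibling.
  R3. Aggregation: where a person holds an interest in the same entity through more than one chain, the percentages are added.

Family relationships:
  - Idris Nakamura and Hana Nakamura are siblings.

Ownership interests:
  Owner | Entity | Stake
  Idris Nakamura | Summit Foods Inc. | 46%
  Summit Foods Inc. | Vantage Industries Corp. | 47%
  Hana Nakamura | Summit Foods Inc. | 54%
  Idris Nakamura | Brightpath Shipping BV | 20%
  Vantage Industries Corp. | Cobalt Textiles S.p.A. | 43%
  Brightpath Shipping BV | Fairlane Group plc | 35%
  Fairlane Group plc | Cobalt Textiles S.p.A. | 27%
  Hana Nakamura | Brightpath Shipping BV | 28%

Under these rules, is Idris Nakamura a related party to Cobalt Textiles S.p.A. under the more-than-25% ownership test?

No

By sibling attribution (R2), Idris Nakamura is treated as also owning Hana Nakamura's interest in Summit Foods Inc, giving 46% + 54% = 100%.
By sibling attribution (R2), Idris Nakamura is treated as also owning Hana Nakamura's interest in Brightpath Shipping BV, giving 20% + 28% = 48%.
Chain via Summit Foods Inc. → Vantage Industries Corp. (R1): 100% × 47% × 43% = 20.21% of Cobalt Textiles S.p.A.
Chain via Brightpath Shipping BV → Fairlane Group plc (R1): 48% × 35% × 27% = 4.536% of Cobalt Textiles S.p.A.
Aggregating (R3): 20.21% + 4.536% = 24.746%.
24.746% does not exceed the 25% threshold, so Idris is not a related party to Cobalt Textiles S.p.A.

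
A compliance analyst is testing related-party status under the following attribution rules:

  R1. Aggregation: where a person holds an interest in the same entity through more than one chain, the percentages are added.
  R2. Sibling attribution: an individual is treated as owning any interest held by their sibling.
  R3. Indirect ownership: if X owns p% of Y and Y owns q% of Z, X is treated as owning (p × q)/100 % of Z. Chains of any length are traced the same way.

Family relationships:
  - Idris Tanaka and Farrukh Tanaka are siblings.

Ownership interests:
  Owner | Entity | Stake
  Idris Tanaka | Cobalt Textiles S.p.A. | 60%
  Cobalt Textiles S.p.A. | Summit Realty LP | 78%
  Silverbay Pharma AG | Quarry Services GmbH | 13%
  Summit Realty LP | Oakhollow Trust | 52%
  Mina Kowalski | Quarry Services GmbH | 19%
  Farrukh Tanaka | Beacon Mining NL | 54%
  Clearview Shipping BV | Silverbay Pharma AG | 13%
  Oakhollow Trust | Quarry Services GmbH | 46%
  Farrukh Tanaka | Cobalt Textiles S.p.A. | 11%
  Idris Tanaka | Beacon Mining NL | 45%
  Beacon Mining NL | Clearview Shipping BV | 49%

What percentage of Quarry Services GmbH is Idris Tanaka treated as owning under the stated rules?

By sibling attribution (R2), Idris Tanaka is treated as also owning Farrukh Tanaka's interest in Beacon Mining NL, giving 45% + 54% = 99%.
By sibling attribution (R2), Idris Tanaka is treated as also owning Farrukh Tanaka's interest in Cobalt Textiles S.p.A, giving 60% + 11% = 71%.
Chain via Beacon Mining NL → Clearview Shipping BV → Silverbay Pharma AG (R3): 99% × 49% × 13% × 13% = 0.819819% of Quarry Services GmbH.
Chain via Cobalt Textiles S.p.A. → Summit Realty LP → Oakhollow Trust (R3): 71% × 78% × 52% × 46% = 13.246896% of Quarry Services GmbH.
Aggregating (R1): 0.819819% + 13.246896% = 14.066715%.

14.066715%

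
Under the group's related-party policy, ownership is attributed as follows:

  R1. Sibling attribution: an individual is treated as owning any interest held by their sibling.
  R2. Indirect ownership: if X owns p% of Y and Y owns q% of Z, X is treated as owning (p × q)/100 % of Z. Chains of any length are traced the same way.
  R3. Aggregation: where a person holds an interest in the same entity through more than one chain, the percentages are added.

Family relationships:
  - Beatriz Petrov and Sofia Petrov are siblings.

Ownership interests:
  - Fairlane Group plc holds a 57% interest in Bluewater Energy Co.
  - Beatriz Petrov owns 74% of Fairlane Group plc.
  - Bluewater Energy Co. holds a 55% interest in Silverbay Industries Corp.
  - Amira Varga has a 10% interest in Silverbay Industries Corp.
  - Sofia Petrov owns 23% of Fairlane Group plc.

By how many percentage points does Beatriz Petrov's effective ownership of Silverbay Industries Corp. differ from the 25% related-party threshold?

5.4095

By sibling attribution (R1), Beatriz Petrov is treated as also owning Sofia Petrov's interest in Fairlane Group plc, giving 74% + 23% = 97%.
Chain via Fairlane Group plc → Bluewater Energy Co. (R2): 97% × 57% × 55% = 30.4095% of Silverbay Industries Corp.
30.4095% exceeds the 25% threshold by 5.4095 percentage points.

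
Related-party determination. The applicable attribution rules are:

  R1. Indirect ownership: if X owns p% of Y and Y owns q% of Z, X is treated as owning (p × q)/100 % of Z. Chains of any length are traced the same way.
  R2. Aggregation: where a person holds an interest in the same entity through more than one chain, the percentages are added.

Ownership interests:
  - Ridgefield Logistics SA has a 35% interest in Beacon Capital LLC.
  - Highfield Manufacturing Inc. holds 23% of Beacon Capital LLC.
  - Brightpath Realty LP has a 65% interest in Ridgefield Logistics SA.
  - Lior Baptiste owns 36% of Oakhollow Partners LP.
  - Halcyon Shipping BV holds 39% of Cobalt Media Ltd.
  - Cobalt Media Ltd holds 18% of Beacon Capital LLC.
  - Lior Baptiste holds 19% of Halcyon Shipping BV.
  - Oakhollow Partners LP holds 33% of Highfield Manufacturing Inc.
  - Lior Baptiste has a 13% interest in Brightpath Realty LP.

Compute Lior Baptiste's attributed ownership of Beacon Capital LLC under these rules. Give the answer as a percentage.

Chain via Oakhollow Partners LP → Highfield Manufacturing Inc. (R1): 36% × 33% × 23% = 2.7324% of Beacon Capital LLC.
Chain via Halcyon Shipping BV → Cobalt Media Ltd (R1): 19% × 39% × 18% = 1.3338% of Beacon Capital LLC.
Chain via Brightpath Realty LP → Ridgefield Logistics SA (R1): 13% × 65% × 35% = 2.9575% of Beacon Capital LLC.
Aggregating (R2): 2.7324% + 1.3338% + 2.9575% = 7.0237%.

7.0237%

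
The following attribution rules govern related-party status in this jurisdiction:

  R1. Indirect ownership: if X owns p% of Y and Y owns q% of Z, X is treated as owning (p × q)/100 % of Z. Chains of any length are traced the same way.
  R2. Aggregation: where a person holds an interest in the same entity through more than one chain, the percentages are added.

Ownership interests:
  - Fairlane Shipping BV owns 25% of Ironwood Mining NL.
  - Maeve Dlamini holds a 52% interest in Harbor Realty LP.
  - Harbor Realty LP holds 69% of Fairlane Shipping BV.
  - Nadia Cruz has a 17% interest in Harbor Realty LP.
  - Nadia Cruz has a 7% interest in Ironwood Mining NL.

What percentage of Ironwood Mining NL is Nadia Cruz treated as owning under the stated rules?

Chain via Harbor Realty LP → Fairlane Shipping BV (R1): 17% × 69% × 25% = 2.9325% of Ironwood Mining NL.
Direct interest in Ironwood Mining NL: 7%.
Aggregating (R2): 2.9325% + 7% = 9.9325%.

9.9325%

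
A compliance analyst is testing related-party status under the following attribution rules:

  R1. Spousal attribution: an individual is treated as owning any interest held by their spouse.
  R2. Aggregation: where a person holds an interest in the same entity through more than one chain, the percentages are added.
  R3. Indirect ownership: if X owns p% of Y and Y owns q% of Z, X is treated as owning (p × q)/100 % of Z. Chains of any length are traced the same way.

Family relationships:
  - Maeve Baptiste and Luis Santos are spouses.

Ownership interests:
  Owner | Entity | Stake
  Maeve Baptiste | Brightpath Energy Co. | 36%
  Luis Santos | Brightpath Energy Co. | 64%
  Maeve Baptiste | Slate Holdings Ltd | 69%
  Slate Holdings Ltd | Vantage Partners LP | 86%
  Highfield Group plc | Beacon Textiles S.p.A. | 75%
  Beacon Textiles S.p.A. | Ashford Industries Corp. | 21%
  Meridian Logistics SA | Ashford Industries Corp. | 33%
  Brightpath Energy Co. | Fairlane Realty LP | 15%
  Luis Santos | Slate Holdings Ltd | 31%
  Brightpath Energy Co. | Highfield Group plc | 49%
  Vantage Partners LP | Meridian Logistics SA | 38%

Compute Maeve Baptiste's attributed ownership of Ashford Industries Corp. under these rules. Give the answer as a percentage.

By spousal attribution (R1), Maeve Baptiste is treated as also owning Luis Santos's interest in Slate Holdings Ltd, giving 69% + 31% = 100%.
By spousal attribution (R1), Maeve Baptiste is treated as also owning Luis Santos's interest in Brightpath Energy Co, giving 36% + 64% = 100%.
Chain via Slate Holdings Ltd → Vantage Partners LP → Meridian Logistics SA (R3): 100% × 86% × 38% × 33% = 10.7844% of Ashford Industries Corp.
Chain via Brightpath Energy Co. → Highfield Group plc → Beacon Textiles S.p.A. (R3): 100% × 49% × 75% × 21% = 7.7175% of Ashford Industries Corp.
Aggregating (R2): 10.7844% + 7.7175% = 18.5019%.

18.5019%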